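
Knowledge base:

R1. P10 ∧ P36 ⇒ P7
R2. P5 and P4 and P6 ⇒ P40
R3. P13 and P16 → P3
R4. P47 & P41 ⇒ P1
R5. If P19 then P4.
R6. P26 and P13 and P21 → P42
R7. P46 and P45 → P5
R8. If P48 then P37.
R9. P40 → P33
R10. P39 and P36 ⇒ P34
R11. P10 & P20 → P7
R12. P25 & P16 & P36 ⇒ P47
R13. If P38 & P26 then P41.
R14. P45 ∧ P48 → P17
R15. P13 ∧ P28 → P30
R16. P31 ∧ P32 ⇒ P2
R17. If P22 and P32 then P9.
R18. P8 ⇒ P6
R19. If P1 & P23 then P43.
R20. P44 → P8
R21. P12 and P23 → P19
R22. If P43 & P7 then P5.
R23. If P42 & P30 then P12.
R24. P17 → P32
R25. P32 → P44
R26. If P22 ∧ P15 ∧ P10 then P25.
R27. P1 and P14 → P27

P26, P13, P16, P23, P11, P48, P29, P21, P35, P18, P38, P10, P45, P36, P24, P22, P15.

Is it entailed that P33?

No

Forward chaining from the given facts derives: P7, P3, P42, P37, P41, P17, P32, P44, P25, P47, P9, P8, P1, P6, P43, P5.
The only rule concluding P33 is R9, which needs P40; that is never established.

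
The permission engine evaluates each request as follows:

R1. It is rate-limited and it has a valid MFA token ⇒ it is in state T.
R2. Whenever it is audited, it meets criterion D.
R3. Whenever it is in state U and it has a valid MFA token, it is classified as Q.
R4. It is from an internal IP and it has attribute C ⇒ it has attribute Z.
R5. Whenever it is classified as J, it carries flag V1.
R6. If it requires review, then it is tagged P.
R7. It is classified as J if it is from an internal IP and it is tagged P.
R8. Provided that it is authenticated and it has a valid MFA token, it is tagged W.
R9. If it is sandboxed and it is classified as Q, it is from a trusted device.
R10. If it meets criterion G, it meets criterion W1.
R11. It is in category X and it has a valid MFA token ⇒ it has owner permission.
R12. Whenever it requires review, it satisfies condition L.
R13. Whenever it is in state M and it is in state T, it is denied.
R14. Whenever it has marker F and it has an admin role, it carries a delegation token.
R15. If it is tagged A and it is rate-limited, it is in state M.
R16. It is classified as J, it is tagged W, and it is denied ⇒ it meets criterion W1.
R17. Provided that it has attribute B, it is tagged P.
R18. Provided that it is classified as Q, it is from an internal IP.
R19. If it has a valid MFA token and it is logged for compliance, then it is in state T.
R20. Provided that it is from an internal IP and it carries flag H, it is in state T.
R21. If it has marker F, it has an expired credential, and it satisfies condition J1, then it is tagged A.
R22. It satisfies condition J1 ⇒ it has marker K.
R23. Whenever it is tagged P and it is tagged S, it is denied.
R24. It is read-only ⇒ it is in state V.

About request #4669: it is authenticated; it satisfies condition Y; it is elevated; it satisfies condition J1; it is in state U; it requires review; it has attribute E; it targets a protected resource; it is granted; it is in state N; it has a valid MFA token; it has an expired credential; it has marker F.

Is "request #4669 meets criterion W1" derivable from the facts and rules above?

No

Forward chaining from the given facts derives: is classified as Q, is tagged P, is tagged W, satisfies condition L, is from an internal IP, is tagged A, has marker K, is classified as J, carries flag V1.
Rules concluding "it meets criterion W1": R10 needs "it meets criterion G"; R16 needs "it is denied" — none of these are established.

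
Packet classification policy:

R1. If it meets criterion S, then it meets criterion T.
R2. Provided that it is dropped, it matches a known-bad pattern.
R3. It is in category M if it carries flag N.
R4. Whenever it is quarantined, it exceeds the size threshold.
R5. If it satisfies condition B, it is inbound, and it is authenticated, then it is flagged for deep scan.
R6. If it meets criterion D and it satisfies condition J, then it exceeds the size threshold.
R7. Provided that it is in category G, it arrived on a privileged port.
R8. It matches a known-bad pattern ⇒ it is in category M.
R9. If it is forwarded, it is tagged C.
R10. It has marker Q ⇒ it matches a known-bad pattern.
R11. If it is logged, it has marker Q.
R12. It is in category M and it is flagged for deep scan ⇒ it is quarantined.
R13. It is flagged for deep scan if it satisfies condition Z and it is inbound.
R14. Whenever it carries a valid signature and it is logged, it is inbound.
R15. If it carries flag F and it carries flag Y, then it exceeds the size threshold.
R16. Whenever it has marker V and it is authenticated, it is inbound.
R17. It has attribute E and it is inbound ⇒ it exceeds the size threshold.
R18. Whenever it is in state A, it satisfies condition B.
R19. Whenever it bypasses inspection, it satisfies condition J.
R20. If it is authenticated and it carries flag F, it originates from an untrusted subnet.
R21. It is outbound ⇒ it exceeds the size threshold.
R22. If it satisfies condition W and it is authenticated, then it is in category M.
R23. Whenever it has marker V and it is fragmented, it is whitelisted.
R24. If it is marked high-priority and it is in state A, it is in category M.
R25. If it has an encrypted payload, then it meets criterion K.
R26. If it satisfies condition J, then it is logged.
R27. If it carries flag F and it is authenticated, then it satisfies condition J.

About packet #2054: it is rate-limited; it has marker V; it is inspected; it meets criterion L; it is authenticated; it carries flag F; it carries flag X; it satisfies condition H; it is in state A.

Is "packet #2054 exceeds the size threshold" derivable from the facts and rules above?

Yes

By R16 (it has marker V, it is authenticated): it is inbound.
By R18 (it is in state A): it satisfies condition B.
By R27 (it carries flag F, it is authenticated): it satisfies condition J.
By R5 (it satisfies condition B, it is inbound, it is authenticated): it is flagged for deep scan.
By R26 (it satisfies condition J): it is logged.
By R11 (it is logged): it has marker Q.
By R10 (it has marker Q): it matches a known-bad pattern.
By R8 (it matches a known-bad pattern): it is in category M.
By R12 (it is in category M, it is flagged for deep scan): it is quarantined.
By R4 (it is quarantined): it exceeds the size threshold.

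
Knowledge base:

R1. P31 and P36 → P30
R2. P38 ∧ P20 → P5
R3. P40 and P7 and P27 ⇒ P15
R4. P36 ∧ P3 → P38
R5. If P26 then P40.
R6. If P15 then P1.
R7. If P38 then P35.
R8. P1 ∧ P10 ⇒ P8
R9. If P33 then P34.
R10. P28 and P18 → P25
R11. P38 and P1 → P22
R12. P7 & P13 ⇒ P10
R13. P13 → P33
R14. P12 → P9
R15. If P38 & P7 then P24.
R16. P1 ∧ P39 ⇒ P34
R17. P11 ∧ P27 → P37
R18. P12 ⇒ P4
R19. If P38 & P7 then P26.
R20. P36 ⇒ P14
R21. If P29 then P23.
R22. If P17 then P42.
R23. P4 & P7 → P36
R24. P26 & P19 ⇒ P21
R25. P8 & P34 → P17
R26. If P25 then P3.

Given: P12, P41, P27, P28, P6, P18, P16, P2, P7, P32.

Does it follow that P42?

Forward chaining from the given facts derives: P25, P9, P4, P36, P3, P38, P35, P24, P26, P14, P40, P15, P1, P22.
The only rule concluding P42 is R22, which needs P17; that is never established.

No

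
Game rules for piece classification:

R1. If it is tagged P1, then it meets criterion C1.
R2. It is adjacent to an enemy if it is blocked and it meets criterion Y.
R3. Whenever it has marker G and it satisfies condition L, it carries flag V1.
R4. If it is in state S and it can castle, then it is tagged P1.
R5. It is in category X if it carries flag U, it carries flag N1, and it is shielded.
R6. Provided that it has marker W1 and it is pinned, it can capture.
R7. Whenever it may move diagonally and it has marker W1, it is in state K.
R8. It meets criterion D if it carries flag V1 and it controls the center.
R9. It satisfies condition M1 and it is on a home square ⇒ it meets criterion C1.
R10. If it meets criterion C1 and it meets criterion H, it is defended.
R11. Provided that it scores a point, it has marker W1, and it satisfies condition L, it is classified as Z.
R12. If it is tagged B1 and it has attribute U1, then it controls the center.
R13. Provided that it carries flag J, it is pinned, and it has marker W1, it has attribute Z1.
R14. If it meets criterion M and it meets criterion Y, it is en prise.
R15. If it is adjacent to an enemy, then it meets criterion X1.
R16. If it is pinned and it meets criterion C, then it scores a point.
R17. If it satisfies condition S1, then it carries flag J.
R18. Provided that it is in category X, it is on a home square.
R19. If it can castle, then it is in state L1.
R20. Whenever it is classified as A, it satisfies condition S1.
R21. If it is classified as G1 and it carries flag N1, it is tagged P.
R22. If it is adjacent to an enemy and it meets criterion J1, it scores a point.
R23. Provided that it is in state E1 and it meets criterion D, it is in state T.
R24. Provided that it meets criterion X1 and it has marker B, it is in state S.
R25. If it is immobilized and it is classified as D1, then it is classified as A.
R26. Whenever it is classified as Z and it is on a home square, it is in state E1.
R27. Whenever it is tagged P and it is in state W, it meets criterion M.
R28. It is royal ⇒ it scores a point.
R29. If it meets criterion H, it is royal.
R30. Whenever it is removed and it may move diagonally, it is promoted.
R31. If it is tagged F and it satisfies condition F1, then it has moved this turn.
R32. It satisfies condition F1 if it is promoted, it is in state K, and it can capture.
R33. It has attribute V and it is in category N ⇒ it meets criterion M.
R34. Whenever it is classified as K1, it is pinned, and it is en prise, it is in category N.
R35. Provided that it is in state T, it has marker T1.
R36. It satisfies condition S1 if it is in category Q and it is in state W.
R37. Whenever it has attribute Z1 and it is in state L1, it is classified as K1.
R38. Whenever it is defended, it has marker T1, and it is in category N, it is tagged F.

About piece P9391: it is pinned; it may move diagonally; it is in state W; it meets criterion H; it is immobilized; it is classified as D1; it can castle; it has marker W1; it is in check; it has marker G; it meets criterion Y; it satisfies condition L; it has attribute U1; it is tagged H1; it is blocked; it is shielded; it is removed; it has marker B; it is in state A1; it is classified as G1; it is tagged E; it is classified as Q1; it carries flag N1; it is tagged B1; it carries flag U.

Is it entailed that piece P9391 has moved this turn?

Yes

By R2 (it is blocked, it meets criterion Y): it is adjacent to an enemy.
By R3 (it has marker G, it satisfies condition L): it carries flag V1.
By R5 (it carries flag U, it carries flag N1, it is shielded): it is in category X.
By R6 (it has marker W1, it is pinned): it can capture.
By R7 (it may move diagonally, it has marker W1): it is in state K.
By R12 (it is tagged B1, it has attribute U1): it controls the center.
By R15 (it is adjacent to an enemy): it meets criterion X1.
By R18 (it is in category X): it is on a home square.
By R19 (it can castle): it is in state L1.
By R21 (it is classified as G1, it carries flag N1): it is tagged P.
By R24 (it meets criterion X1, it has marker B): it is in state S.
By R25 (it is immobilized, it is classified as D1): it is classified as A.
By R27 (it is tagged P, it is in state W): it meets criterion M.
By R29 (it meets criterion H): it is royal.
By R30 (it is removed, it may move diagonally): it is promoted.
By R32 (it is promoted, it is in state K, it can capture): it satisfies condition F1.
By R4 (it is in state S, it can castle): it is tagged P1.
By R8 (it carries flag V1, it controls the center): it meets criterion D.
By R14 (it meets criterion M, it meets criterion Y): it is en prise.
By R20 (it is classified as A): it satisfies condition S1.
By R28 (it is royal): it scores a point.
By R1 (it is tagged P1): it meets criterion C1.
By R10 (it meets criterion C1, it meets criterion H): it is defended.
By R11 (it scores a point, it has marker W1, it satisfies condition L): it is classified as Z.
By R17 (it satisfies condition S1): it carries flag J.
By R26 (it is classified as Z, it is on a home square): it is in state E1.
By R13 (it carries flag J, it is pinned, it has marker W1): it has attribute Z1.
By R23 (it is in state E1, it meets criterion D): it is in state T.
By R35 (it is in state T): it has marker T1.
By R37 (it has attribute Z1, it is in state L1): it is classified as K1.
By R34 (it is classified as K1, it is pinned, it is en prise): it is in category N.
By R38 (it is defended, it has marker T1, it is in category N): it is tagged F.
By R31 (it is tagged F, it satisfies condition F1): it has moved this turn.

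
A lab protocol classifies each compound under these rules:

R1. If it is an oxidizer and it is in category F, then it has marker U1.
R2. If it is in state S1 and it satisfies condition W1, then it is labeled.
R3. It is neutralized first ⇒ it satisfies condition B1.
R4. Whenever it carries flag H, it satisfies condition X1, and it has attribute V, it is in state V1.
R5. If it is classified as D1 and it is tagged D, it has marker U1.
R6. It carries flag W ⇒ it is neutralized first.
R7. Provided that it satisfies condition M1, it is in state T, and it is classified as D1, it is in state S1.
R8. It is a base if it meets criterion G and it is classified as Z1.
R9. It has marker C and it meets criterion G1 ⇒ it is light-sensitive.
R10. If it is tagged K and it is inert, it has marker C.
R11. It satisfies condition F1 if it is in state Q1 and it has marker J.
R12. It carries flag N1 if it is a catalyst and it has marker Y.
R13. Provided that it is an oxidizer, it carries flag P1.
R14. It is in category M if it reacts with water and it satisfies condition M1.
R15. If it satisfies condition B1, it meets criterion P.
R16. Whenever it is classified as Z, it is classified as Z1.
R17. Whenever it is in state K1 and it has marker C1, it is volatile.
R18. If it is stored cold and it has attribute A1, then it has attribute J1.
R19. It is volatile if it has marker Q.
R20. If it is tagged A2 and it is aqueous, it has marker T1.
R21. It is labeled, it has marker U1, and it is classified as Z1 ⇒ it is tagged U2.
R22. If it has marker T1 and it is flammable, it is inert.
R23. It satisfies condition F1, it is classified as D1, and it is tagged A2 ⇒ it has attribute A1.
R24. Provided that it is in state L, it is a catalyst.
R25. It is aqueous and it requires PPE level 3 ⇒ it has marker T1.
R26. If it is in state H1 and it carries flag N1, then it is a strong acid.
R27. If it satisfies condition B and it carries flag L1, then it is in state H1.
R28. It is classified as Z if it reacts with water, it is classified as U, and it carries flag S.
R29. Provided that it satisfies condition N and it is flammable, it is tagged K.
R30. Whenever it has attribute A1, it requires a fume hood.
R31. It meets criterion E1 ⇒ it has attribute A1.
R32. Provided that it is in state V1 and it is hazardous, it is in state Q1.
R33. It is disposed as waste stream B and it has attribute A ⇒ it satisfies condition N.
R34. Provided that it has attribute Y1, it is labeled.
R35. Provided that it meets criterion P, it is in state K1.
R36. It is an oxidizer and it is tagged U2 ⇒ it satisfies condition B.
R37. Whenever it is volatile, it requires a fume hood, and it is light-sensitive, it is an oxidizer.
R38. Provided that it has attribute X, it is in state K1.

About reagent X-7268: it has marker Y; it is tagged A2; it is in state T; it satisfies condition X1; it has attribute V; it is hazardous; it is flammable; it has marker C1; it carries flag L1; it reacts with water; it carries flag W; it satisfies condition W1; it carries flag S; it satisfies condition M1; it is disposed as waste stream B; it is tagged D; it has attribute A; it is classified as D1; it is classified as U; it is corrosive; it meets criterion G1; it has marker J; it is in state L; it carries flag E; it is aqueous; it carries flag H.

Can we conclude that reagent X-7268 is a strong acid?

Yes

By R4 (it carries flag H, it satisfies condition X1, it has attribute V): it is in state V1.
By R5 (it is classified as D1, it is tagged D): it has marker U1.
By R6 (it carries flag W): it is neutralized first.
By R7 (it satisfies condition M1, it is in state T, it is classified as D1): it is in state S1.
By R20 (it is tagged A2, it is aqueous): it has marker T1.
By R22 (it has marker T1, it is flammable): it is inert.
By R24 (it is in state L): it is a catalyst.
By R28 (it reacts with water, it is classified as U, it carries flag S): it is classified as Z.
By R32 (it is in state V1, it is hazardous): it is in state Q1.
By R33 (it is disposed as waste stream B, it has attribute A): it satisfies condition N.
By R2 (it is in state S1, it satisfies condition W1): it is labeled.
By R3 (it is neutralized first): it satisfies condition B1.
By R11 (it is in state Q1, it has marker J): it satisfies condition F1.
By R12 (it is a catalyst, it has marker Y): it carries flag N1.
By R15 (it satisfies condition B1): it meets criterion P.
By R16 (it is classified as Z): it is classified as Z1.
By R21 (it is labeled, it has marker U1, it is classified as Z1): it is tagged U2.
By R23 (it satisfies condition F1, it is classified as D1, it is tagged A2): it has attribute A1.
By R29 (it satisfies condition N, it is flammable): it is tagged K.
By R30 (it has attribute A1): it requires a fume hood.
By R35 (it meets criterion P): it is in state K1.
By R10 (it is tagged K, it is inert): it has marker C.
By R17 (it is in state K1, it has marker C1): it is volatile.
By R9 (it has marker C, it meets criterion G1): it is light-sensitive.
By R37 (it is volatile, it requires a fume hood, it is light-sensitive): it is an oxidizer.
By R36 (it is an oxidizer, it is tagged U2): it satisfies condition B.
By R27 (it satisfies condition B, it carries flag L1): it is in state H1.
By R26 (it is in state H1, it carries flag N1): it is a strong acid.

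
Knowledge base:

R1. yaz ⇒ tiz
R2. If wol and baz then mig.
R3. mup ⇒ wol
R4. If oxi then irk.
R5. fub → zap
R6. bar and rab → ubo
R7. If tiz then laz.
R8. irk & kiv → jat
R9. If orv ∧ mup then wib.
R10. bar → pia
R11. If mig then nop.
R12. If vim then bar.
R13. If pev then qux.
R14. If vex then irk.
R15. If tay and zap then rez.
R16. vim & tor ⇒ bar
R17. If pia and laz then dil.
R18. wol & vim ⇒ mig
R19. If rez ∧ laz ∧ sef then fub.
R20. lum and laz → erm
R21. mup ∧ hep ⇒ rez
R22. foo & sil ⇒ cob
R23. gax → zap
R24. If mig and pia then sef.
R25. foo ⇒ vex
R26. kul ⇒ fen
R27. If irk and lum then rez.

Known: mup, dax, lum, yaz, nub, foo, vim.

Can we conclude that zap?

tiz  (by R1: yaz)
wol  (by R3: mup)
laz  (by R7: tiz)
bar  (by R12: vim)
mig  (by R18: wol, vim)
vex  (by R25: foo)
pia  (by R10: bar)
irk  (by R14: vex)
sef  (by R24: mig, pia)
rez  (by R27: irk, lum)
fub  (by R19: rez, laz, sef)
zap  (by R5: fub)

Yes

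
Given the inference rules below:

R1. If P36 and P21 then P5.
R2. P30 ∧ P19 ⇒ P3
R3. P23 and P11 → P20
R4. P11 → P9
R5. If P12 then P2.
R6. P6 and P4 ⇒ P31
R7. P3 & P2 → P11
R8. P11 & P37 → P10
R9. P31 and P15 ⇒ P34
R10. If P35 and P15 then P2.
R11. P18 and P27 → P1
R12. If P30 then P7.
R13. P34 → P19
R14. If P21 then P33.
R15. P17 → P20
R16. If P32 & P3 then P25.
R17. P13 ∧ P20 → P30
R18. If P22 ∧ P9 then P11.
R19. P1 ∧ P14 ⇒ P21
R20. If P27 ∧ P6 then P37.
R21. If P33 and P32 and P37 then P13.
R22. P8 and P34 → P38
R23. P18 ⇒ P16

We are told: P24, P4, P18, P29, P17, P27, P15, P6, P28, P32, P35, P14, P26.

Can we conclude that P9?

P31  (by R6: P6, P4)
P34  (by R9: P31, P15)
P2  (by R10: P35, P15)
P1  (by R11: P18, P27)
P19  (by R13: P34)
P20  (by R15: P17)
P21  (by R19: P1, P14)
P37  (by R20: P27, P6)
P33  (by R14: P21)
P13  (by R21: P33, P32, P37)
P30  (by R17: P13, P20)
P3  (by R2: P30, P19)
P11  (by R7: P3, P2)
P9  (by R4: P11)

Yes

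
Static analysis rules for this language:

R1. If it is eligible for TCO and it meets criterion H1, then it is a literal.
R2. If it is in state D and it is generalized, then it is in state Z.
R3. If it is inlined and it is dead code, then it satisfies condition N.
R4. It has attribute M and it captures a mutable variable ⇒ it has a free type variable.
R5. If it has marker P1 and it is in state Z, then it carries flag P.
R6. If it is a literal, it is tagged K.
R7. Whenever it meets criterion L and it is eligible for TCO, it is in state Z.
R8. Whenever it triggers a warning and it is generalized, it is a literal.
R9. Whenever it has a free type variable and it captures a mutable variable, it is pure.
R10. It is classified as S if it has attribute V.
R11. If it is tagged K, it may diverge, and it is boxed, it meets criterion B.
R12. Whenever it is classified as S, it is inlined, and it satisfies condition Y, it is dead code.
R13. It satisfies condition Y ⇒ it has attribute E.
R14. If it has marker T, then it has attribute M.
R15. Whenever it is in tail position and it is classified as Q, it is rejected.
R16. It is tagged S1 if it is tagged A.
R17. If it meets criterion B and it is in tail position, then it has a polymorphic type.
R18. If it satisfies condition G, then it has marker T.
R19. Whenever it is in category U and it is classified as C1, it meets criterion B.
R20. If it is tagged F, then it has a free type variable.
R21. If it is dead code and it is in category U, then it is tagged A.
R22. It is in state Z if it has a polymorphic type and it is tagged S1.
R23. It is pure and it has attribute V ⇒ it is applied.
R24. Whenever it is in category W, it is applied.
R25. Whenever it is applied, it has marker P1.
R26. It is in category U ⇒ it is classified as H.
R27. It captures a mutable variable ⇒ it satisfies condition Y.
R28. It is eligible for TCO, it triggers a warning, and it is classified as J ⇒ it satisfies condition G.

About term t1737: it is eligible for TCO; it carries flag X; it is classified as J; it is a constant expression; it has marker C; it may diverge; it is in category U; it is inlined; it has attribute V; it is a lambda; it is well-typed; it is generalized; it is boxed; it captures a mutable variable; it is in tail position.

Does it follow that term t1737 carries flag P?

No

Forward chaining from the given facts derives: is classified as S, is classified as H, satisfies condition Y, is dead code, has attribute E, is tagged A, satisfies condition N, is tagged S1.
The only rule concluding "it carries flag P" is R5, which needs "it has marker P1"; that is never established.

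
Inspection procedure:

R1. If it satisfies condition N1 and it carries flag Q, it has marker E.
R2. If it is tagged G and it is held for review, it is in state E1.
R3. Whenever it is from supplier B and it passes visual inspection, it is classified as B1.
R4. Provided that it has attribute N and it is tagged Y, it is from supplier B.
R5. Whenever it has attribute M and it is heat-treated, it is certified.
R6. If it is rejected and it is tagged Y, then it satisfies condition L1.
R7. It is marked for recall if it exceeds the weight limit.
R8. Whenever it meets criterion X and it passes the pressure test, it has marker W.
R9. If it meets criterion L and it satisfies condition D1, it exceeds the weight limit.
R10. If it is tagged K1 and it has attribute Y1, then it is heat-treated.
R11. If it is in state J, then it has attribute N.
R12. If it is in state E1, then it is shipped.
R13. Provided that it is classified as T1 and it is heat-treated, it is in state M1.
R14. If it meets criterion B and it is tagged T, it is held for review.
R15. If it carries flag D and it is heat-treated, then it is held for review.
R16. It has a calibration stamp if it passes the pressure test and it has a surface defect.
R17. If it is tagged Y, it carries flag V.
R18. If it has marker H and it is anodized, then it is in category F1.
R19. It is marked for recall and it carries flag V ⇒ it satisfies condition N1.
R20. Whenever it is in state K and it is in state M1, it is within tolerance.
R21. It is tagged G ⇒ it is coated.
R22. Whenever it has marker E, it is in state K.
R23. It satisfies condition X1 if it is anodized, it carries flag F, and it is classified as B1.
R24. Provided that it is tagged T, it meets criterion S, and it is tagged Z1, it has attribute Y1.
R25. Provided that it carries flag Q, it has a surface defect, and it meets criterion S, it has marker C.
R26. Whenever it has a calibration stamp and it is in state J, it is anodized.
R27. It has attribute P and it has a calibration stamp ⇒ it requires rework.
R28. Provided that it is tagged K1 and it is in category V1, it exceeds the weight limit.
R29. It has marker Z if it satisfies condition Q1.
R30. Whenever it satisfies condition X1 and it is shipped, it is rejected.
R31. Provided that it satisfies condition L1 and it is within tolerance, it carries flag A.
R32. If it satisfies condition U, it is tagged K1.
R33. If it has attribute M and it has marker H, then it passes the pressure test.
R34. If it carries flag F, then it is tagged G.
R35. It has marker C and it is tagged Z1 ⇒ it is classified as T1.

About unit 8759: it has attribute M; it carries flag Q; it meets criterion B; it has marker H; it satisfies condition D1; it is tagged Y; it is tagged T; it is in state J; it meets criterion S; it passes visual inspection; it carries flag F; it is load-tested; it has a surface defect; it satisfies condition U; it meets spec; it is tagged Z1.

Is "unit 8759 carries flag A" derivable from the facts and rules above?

No

Forward chaining from the given facts derives: has attribute N, is held for review, carries flag V, has attribute Y1, has marker C, is tagged K1, passes the pressure test, is tagged G, is classified as T1, is in state E1, is from supplier B, is heat-treated, is shipped, is in state M1, has a calibration stamp, is coated, is anodized, is classified as B1, is certified, is in category F1, satisfies condition X1, is rejected, satisfies condition L1.
The only rule concluding "it carries flag A" is R31, which needs "it is within tolerance"; that is never established.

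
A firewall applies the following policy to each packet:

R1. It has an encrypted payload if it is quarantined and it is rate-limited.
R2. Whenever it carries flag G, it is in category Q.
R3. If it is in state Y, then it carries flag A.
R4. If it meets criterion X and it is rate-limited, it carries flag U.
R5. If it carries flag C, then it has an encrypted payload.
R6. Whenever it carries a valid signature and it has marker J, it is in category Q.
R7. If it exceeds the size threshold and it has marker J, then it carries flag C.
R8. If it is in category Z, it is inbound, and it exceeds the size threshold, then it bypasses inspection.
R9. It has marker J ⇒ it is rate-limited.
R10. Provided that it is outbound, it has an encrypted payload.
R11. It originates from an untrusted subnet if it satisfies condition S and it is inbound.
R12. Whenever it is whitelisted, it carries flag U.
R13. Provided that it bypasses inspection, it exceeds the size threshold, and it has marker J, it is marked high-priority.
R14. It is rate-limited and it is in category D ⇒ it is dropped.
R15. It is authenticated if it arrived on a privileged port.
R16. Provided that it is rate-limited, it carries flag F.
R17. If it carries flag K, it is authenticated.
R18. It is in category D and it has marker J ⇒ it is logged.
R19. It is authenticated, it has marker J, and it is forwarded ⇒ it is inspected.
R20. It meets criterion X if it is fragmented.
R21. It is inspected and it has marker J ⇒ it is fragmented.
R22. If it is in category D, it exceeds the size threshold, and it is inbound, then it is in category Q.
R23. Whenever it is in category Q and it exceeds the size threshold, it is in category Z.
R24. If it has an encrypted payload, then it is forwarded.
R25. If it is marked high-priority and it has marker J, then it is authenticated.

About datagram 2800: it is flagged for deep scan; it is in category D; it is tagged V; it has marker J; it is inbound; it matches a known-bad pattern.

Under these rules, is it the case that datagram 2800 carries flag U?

Forward chaining from the given facts derives: is rate-limited, is dropped, carries flag F, is logged.
Rules concluding "it carries flag U": R4 needs "it meets criterion X"; R12 needs "it is whitelisted" — none of these are established.

No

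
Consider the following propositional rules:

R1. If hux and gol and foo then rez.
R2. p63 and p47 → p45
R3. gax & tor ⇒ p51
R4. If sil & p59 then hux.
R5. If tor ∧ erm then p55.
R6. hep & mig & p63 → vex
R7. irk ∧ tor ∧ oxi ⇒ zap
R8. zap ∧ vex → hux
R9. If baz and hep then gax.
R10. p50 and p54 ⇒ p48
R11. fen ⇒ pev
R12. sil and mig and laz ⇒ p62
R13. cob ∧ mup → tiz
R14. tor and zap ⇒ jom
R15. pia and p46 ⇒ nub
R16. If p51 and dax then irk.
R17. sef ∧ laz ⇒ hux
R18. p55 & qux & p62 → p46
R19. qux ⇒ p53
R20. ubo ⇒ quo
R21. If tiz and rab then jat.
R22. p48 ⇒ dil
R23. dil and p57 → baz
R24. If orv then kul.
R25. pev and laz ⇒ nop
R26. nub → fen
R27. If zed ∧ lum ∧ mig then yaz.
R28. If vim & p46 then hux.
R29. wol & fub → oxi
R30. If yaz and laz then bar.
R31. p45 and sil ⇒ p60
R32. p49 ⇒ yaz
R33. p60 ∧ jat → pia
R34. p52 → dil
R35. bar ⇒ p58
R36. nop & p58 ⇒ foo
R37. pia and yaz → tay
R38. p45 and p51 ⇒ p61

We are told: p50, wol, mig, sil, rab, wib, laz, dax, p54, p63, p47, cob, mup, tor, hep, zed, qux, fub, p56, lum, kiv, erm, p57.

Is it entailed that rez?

Forward chaining from the given facts derives: p45, p55, vex, p48, p62, tiz, p46, p53, jat, dil, baz, yaz, oxi, bar, p60, pia, p58, tay, gax, nub, fen, p51, pev, irk, nop, foo, p61, zap, hux, jom.
The only rule concluding rez is R1, which needs gol; that is never established.

No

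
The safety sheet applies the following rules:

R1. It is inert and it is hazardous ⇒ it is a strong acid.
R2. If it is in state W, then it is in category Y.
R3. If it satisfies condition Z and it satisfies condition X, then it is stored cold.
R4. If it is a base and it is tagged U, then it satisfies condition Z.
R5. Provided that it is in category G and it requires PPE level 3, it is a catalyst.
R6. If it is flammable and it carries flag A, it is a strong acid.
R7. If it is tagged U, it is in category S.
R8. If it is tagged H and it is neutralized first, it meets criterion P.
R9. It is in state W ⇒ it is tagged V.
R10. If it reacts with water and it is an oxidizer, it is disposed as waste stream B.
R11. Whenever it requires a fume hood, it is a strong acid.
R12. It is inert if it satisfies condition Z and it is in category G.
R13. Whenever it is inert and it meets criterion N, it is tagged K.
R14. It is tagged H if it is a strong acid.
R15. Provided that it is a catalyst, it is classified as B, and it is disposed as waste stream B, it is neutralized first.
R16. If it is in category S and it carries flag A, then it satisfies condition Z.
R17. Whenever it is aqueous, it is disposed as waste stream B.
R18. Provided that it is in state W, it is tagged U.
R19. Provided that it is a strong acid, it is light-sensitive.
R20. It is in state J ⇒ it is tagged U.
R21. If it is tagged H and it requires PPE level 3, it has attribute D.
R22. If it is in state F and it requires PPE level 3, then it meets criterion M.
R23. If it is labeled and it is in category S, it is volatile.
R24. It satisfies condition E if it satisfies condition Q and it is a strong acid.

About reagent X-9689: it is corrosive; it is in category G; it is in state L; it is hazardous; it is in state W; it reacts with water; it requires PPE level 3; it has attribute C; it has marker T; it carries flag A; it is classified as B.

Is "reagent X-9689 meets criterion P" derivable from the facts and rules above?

No

Forward chaining from the given facts derives: is in category Y, is a catalyst, is tagged V, is tagged U, is in category S, satisfies condition Z, is inert, is a strong acid, is tagged H, is light-sensitive, has attribute D.
The only rule concluding "it meets criterion P" is R8, which needs "it is neutralized first"; that is never established.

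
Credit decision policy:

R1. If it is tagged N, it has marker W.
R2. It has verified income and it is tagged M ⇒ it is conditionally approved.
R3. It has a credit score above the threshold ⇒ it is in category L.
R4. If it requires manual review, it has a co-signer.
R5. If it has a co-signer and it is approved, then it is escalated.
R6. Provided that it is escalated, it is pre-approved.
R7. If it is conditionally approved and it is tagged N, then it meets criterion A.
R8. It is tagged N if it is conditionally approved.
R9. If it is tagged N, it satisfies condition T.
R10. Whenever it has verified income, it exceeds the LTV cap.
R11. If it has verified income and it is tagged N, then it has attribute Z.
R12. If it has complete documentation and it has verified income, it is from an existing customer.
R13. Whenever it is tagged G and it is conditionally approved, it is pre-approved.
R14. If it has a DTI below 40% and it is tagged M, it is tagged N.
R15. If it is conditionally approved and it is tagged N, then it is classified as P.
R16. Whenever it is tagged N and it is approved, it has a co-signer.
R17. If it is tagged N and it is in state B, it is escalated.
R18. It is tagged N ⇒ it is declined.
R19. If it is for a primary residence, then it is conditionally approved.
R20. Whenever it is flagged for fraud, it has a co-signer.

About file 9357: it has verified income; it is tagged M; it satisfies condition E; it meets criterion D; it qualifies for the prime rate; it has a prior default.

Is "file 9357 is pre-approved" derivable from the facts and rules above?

No

Forward chaining from the given facts derives: is conditionally approved, is tagged N, satisfies condition T, exceeds the LTV cap, has attribute Z, is classified as P, is declined, has marker W, meets criterion A.
Rules concluding "it is pre-approved": R6 needs "it is escalated"; R13 needs "it is tagged G" — none of these are established.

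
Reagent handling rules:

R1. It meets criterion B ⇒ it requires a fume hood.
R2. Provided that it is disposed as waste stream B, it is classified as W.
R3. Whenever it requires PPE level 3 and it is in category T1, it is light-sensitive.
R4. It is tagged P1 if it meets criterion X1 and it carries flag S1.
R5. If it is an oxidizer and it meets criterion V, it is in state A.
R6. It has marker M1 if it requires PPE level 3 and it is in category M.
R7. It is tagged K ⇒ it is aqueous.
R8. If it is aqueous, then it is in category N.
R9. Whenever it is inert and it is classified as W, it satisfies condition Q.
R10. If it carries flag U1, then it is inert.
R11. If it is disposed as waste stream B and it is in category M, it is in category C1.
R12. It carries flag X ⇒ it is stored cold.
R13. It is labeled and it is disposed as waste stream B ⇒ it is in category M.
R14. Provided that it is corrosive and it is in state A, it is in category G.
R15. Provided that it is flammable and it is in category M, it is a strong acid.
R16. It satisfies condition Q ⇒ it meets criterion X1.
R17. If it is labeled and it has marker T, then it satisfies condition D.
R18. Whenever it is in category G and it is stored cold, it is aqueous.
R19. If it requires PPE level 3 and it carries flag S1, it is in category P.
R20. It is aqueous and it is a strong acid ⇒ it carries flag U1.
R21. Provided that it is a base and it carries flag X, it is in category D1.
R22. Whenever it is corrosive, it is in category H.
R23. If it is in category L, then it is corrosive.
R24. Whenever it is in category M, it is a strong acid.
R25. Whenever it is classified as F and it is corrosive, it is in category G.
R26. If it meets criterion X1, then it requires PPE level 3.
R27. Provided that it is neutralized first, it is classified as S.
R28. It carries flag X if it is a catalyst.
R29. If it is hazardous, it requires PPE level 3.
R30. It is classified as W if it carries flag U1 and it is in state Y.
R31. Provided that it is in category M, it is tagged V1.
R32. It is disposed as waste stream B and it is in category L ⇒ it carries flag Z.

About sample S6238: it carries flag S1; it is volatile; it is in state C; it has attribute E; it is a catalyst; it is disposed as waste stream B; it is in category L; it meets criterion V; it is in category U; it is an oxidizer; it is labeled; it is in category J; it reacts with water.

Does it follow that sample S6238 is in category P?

By R2 (it is disposed as waste stream B): it is classified as W.
By R5 (it is an oxidizer, it meets criterion V): it is in state A.
By R13 (it is labeled, it is disposed as waste stream B): it is in category M.
By R23 (it is in category L): it is corrosive.
By R24 (it is in category M): it is a strong acid.
By R28 (it is a catalyst): it carries flag X.
By R12 (it carries flag X): it is stored cold.
By R14 (it is corrosive, it is in state A): it is in category G.
By R18 (it is in category G, it is stored cold): it is aqueous.
By R20 (it is aqueous, it is a strong acid): it carries flag U1.
By R10 (it carries flag U1): it is inert.
By R9 (it is inert, it is classified as W): it satisfies condition Q.
By R16 (it satisfies condition Q): it meets criterion X1.
By R26 (it meets criterion X1): it requires PPE level 3.
By R19 (it requires PPE level 3, it carries flag S1): it is in category P.

Yes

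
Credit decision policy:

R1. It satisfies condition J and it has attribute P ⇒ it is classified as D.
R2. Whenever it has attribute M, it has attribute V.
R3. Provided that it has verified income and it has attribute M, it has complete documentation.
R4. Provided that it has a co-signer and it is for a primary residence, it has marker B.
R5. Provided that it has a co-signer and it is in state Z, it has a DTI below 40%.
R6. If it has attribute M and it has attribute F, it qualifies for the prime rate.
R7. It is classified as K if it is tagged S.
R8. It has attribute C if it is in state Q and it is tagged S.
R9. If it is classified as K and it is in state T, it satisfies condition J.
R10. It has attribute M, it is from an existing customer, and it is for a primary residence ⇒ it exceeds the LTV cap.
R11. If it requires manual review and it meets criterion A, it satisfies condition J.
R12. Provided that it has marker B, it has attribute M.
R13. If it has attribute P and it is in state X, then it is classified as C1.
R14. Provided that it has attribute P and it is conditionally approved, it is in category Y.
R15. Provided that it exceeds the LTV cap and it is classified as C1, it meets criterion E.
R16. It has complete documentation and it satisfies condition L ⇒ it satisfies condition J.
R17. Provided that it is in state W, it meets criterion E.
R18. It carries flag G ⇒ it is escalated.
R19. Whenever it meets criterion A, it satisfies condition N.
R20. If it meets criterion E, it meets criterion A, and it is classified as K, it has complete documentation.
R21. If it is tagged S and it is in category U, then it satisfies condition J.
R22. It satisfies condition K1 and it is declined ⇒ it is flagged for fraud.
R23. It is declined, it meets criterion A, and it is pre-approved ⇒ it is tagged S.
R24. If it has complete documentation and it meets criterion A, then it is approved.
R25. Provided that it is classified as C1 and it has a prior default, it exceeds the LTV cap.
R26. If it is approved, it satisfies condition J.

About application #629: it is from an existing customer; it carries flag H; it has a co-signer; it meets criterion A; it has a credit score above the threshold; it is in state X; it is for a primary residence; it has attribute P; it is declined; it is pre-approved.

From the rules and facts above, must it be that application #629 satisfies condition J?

Yes

By R4 (it has a co-signer, it is for a primary residence): it has marker B.
By R12 (it has marker B): it has attribute M.
By R13 (it has attribute P, it is in state X): it is classified as C1.
By R23 (it is declined, it meets criterion A, it is pre-approved): it is tagged S.
By R7 (it is tagged S): it is classified as K.
By R10 (it has attribute M, it is from an existing customer, it is for a primary residence): it exceeds the LTV cap.
By R15 (it exceeds the LTV cap, it is classified as C1): it meets criterion E.
By R20 (it meets criterion E, it meets criterion A, it is classified as K): it has complete documentation.
By R24 (it has complete documentation, it meets criterion A): it is approved.
By R26 (it is approved): it satisfies condition J.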